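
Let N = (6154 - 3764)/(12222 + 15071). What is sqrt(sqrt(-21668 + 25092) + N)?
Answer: sqrt(1331230 + 60808804*sqrt(214))/3899 ≈ 7.6552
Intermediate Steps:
N = 2390/27293 ≈ 0.087568
sqrt(sqrt(-21668 + 25092) + N) = sqrt(sqrt(-21668 + 25092) + 2390/27293) = sqrt(sqrt(3424) + 2390/27293) = sqrt(4*sqrt(214) + 2390/27293) = sqrt(2390/27293 + 4*sqrt(214))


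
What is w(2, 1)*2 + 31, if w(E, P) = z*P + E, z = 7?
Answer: 49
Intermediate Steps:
w(E, P) = E + 7*P (w(E, P) = 7*P + E = E + 7*P)
w(2, 1)*2 + 31 = (2 + 7*1)*2 + 31 = (2 + 7)*2 + 31 = 9*2 + 31 = 18 + 31 = 49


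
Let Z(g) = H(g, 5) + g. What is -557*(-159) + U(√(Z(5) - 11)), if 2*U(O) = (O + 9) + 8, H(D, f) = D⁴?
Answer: 177143/2 + √619/2 ≈ 88584.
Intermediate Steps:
Z(g) = g + g⁴ (Z(g) = g⁴ + g = g + g⁴)
U(O) = 17/2 + O/2 (U(O) = ((O + 9) + 8)/2 = ((9 + O) + 8)/2 = (17 + O)/2 = 17/2 + O/2)
-557*(-159) + U(√(Z(5) - 11)) = -557*(-159) + (17/2 + √((5 + 5⁴) - 11)/2) = 88563 + (17/2 + √((5 + 625) - 11)/2) = 88563 + (17/2 + √(630 - 11)/2) = 88563 + (17/2 + √619/2) = 177143/2 + √619/2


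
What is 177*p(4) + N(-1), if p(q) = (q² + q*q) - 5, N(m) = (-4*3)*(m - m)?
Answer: 4779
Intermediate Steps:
N(m) = 0 (N(m) = -12*0 = 0)
p(q) = -5 + 2*q² (p(q) = (q² + q²) - 5 = 2*q² - 5 = -5 + 2*q²)
177*p(4) + N(-1) = 177*(-5 + 2*4²) + 0 = 177*(-5 + 2*16) + 0 = 177*(-5 + 32) + 0 = 177*27 + 0 = 4779 + 0 = 4779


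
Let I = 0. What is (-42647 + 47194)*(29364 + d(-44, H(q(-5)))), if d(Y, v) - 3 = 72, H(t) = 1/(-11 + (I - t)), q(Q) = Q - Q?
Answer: 133859133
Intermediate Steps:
q(Q) = 0
H(t) = 1/(-11 - t) (H(t) = 1/(-11 + (0 - t)) = 1/(-11 - t))
d(Y, v) = 75 (d(Y, v) = 3 + 72 = 75)
(-42647 + 47194)*(29364 + d(-44, H(q(-5)))) = (-42647 + 47194)*(29364 + 75) = 4547*29439 = 133859133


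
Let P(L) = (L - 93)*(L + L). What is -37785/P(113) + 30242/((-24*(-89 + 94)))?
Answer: -3530701/13560 ≈ -260.38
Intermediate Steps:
P(L) = 2*L*(-93 + L) (P(L) = (-93 + L)*(2*L) = 2*L*(-93 + L))
-37785/P(113) + 30242/((-24*(-89 + 94))) = -37785*1/(226*(-93 + 113)) + 30242/((-24*(-89 + 94))) = -37785/(2*113*20) + 30242/((-24*5)) = -37785/4520 + 30242/(-120) = -37785*1/4520 + 30242*(-1/120) = -7557/904 - 15121/60 = -3530701/13560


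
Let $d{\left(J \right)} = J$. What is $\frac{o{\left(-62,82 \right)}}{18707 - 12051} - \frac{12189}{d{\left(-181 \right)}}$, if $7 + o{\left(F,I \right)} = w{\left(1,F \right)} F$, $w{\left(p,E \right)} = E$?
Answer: $\frac{81824481}{1204736} \approx 67.919$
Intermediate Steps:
$o{\left(F,I \right)} = -7 + F^{2}$ ($o{\left(F,I \right)} = -7 + F F = -7 + F^{2}$)
$\frac{o{\left(-62,82 \right)}}{18707 - 12051} - \frac{12189}{d{\left(-181 \right)}} = \frac{-7 + \left(-62\right)^{2}}{18707 - 12051} - \frac{12189}{-181} = \frac{-7 + 3844}{6656} - - \frac{12189}{181} = 3837 \cdot \frac{1}{6656} + \frac{12189}{181} = \frac{3837}{6656} + \frac{12189}{181} = \frac{81824481}{1204736}$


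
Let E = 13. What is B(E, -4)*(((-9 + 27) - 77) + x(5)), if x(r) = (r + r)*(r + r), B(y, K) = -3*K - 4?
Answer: 328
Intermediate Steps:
B(y, K) = -4 - 3*K
x(r) = 4*r² (x(r) = (2*r)*(2*r) = 4*r²)
B(E, -4)*(((-9 + 27) - 77) + x(5)) = (-4 - 3*(-4))*(((-9 + 27) - 77) + 4*5²) = (-4 + 12)*((18 - 77) + 4*25) = 8*(-59 + 100) = 8*41 = 328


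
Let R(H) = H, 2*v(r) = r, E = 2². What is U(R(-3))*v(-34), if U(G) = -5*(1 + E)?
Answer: 425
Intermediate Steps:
E = 4
v(r) = r/2
U(G) = -25 (U(G) = -5*(1 + 4) = -5*5 = -25)
U(R(-3))*v(-34) = -25*(-34)/2 = -25*(-17) = 425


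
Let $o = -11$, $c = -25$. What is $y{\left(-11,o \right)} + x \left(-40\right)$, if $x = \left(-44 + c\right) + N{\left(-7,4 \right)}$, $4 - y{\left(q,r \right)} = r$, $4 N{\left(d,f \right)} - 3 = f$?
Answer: $2705$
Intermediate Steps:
$N{\left(d,f \right)} = \frac{3}{4} + \frac{f}{4}$
$y{\left(q,r \right)} = 4 - r$
$x = - \frac{269}{4}$ ($x = \left(-44 - 25\right) + \left(\frac{3}{4} + \frac{1}{4} \cdot 4\right) = -69 + \left(\frac{3}{4} + 1\right) = -69 + \frac{7}{4} = - \frac{269}{4} \approx -67.25$)
$y{\left(-11,o \right)} + x \left(-40\right) = \left(4 - -11\right) - -2690 = \left(4 + 11\right) + 2690 = 15 + 2690 = 2705$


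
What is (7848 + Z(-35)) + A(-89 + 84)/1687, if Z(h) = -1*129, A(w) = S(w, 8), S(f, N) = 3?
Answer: 13021956/1687 ≈ 7719.0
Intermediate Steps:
A(w) = 3
Z(h) = -129
(7848 + Z(-35)) + A(-89 + 84)/1687 = (7848 - 129) + 3/1687 = 7719 + 3*(1/1687) = 7719 + 3/1687 = 13021956/1687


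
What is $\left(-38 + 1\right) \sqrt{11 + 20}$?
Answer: $- 37 \sqrt{31} \approx -206.01$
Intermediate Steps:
$\left(-38 + 1\right) \sqrt{11 + 20} = - 37 \sqrt{31}$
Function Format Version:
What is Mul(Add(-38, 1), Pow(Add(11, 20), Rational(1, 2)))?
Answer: Mul(-37, Pow(31, Rational(1, 2))) ≈ -206.01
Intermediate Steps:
Mul(Add(-38, 1), Pow(Add(11, 20), Rational(1, 2))) = Mul(-37, Pow(31, Rational(1, 2)))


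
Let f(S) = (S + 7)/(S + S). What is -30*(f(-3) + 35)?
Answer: -1030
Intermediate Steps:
f(S) = (7 + S)/(2*S) (f(S) = (7 + S)/((2*S)) = (7 + S)*(1/(2*S)) = (7 + S)/(2*S))
-30*(f(-3) + 35) = -30*((½)*(7 - 3)/(-3) + 35) = -30*((½)*(-⅓)*4 + 35) = -30*(-⅔ + 35) = -30*103/3 = -1030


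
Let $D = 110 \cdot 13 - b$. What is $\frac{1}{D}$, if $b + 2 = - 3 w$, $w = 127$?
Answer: $\frac{1}{1813} \approx 0.00055157$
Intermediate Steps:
$b = -383$ ($b = -2 - 381 = -383$)
$D = 1813$ ($D = 110 \cdot 13 - -383 = 1430 + 383 = 1813$)
$\frac{1}{D} = \frac{1}{1813}$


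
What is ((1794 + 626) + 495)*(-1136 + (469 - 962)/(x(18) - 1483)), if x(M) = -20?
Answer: -4975657225/1503 ≈ -3.3105e+6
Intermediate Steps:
((1794 + 626) + 495)*(-1136 + (469 - 962)/(x(18) - 1483)) = ((1794 + 626) + 495)*(-1136 + (469 - 962)/(-20 - 1483)) = (2420 + 495)*(-1136 - 493/(-1503)) = 2915*(-1136 - 493*(-1/1503)) = 2915*(-1136 + 493/1503) = 2915*(-1706915/1503) = -4975657225/1503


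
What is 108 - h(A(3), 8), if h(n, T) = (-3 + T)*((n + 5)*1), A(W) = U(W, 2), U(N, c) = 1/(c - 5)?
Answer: 254/3 ≈ 84.667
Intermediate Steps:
U(N, c) = 1/(-5 + c)
A(W) = -⅓ (A(W) = 1/(-5 + 2) = 1/(-3) = -⅓)
h(n, T) = (-3 + T)*(5 + n) (h(n, T) = (-3 + T)*((5 + n)*1) = (-3 + T)*(5 + n))
108 - h(A(3), 8) = 108 - (-15 - 3*(-⅓) + 5*8 + 8*(-⅓)) = 108 - (-15 + 1 + 40 - 8/3) = 108 - 1*70/3 = 108 - 70/3 = 254/3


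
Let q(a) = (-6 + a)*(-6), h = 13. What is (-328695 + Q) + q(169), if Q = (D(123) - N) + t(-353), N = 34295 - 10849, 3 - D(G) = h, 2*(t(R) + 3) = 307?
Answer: -705957/2 ≈ -3.5298e+5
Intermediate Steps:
t(R) = 301/2 (t(R) = -3 + (½)*307 = -3 + 307/2 = 301/2)
D(G) = -10 (D(G) = 3 - 1*13 = 3 - 13 = -10)
N = 23446
q(a) = 36 - 6*a
Q = -46611/2 (Q = (-10 - 1*23446) + 301/2 = (-10 - 23446) + 301/2 = -23456 + 301/2 = -46611/2 ≈ -23306.)
(-328695 + Q) + q(169) = (-328695 - 46611/2) + (36 - 6*169) = -704001/2 + (36 - 1014) = -704001/2 - 978 = -705957/2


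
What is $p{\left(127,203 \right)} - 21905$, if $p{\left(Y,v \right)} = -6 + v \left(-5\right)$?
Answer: $-22926$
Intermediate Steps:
$p{\left(Y,v \right)} = -6 - 5 v$
$p{\left(127,203 \right)} - 21905 = \left(-6 - 1015\right) - 21905 = -1021 - 21905 = -22926$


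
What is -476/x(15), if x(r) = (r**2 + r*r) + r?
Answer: -476/465 ≈ -1.0237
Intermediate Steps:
x(r) = r + 2*r**2 (x(r) = (r**2 + r**2) + r = 2*r**2 + r = r + 2*r**2)
-476/x(15) = -476*1/(15*(1 + 2*15)) = -476*1/(15*(1 + 30)) = -476/(15*31) = -476/465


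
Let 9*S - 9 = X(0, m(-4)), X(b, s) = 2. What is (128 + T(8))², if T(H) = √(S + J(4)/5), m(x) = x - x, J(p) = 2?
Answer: (1920 + √365)²/225 ≈ 16712.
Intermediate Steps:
m(x) = 0
S = 11/9 (S = 1 + (⅑)*2 = 1 + 2/9 = 11/9 ≈ 1.2222)
T(H) = √365/15 (T(H) = √(11/9 + 2/5) = √(11/9 + 2*(⅕)) = √(11/9 + ⅖) = √(73/45) = √365/15)
(128 + T(8))² = (128 + √365/15)²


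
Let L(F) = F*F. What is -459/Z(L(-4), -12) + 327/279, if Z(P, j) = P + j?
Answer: -42251/372 ≈ -113.58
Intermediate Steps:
L(F) = F²
-459/Z(L(-4), -12) + 327/279 = -459/((-4)² - 12) + 327/279 = -459/(16 - 12) + 327*(1/279) = -459/4 + 109/93 = -42251/372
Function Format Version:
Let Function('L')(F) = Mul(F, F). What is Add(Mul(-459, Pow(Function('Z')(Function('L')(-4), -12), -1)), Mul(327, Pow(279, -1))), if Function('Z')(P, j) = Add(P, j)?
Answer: Rational(-42251, 372) ≈ -113.58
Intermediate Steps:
Function('L')(F) = Pow(F, 2)
Add(Mul(-459, Pow(Function('Z')(Function('L')(-4), -12), -1)), Mul(327, Pow(279, -1))) = Add(Mul(-459, Pow(Add(Pow(-4, 2), -12), -1)), Mul(327, Pow(279, -1))) = Add(Mul(-459, Pow(Add(16, -12), -1)), Mul(327, Rational(1, 279))) = Add(Mul(-459, Pow(4, -1)), Rational(109, 93)) = Add(Mul(-459, Rational(1, 4)), Rational(109, 93)) = Add(Rational(-459, 4), Rational(109, 93)) = Rational(-42251, 372)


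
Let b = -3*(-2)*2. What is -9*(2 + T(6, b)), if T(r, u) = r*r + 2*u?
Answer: -558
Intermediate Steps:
b = 12 (b = 6*2 = 12)
T(r, u) = r**2 + 2*u
-9*(2 + T(6, b)) = -9*(2 + (6**2 + 2*12)) = -9*(2 + (36 + 24)) = -9*(2 + 60) = -9*62 = -558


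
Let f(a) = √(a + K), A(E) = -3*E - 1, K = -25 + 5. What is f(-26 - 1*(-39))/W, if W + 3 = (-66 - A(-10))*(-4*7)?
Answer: I*√7/2657 ≈ 0.00099577*I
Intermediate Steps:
K = -20
A(E) = -1 - 3*E
f(a) = √(-20 + a) (f(a) = √(a - 20) = √(-20 + a))
W = 2657 (W = -3 + (-66 - (-1 - 3*(-10)))*(-4*7) = -3 + (-66 - (-1 + 30))*(-28) = -3 + (-66 - 1*29)*(-28) = -3 + (-66 - 29)*(-28) = -3 - 95*(-28) = -3 + 2660 = 2657)
f(-26 - 1*(-39))/W = √(-20 + (-26 - 1*(-39)))/2657 = √(-20 + (-26 + 39))*(1/2657) = √(-20 + 13)*(1/2657) = √(-7)*(1/2657) = (I*√7)*(1/2657) = I*√7/2657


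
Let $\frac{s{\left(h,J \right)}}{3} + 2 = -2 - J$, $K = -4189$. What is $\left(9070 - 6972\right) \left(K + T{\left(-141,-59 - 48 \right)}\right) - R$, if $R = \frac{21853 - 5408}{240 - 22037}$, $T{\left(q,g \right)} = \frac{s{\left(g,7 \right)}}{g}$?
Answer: $- \frac{20495774448525}{2332279} \approx -8.7879 \cdot 10^{6}$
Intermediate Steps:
$s{\left(h,J \right)} = -12 - 3 J$ ($s{\left(h,J \right)} = -6 + 3 \left(-2 - J\right) = -6 - \left(6 + 3 J\right) = -12 - 3 J$)
$T{\left(q,g \right)} = - \frac{33}{g}$ ($T{\left(q,g \right)} = \frac{-12 - 21}{g} = - \frac{33}{g}$)
$R = - \frac{16445}{21797}$ ($R = \frac{16445}{-21797} = 16445 \left(- \frac{1}{21797}\right) = - \frac{16445}{21797} \approx -0.75446$)
$\left(9070 - 6972\right) \left(K + T{\left(-141,-59 - 48 \right)}\right) - R = \left(9070 - 6972\right) \left(-4189 - \frac{33}{-59 - 48}\right) - - \frac{16445}{21797} = 2098 \left(-4189 - \frac{33}{-107}\right) + \frac{16445}{21797} = 2098 \left(-4189 - - \frac{33}{107}\right) + \frac{16445}{21797} = 2098 \left(-4189 + \frac{33}{107}\right) + \frac{16445}{21797} = 2098 \left(- \frac{448190}{107}\right) + \frac{16445}{21797} = - \frac{940302620}{107} + \frac{16445}{21797} = - \frac{20495774448525}{2332279}$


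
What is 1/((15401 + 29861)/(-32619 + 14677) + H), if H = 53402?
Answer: 8971/479046711 ≈ 1.8727e-5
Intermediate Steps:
1/((15401 + 29861)/(-32619 + 14677) + H) = 1/((15401 + 29861)/(-32619 + 14677) + 53402) = 1/(45262/(-17942) + 53402) = 1/(45262*(-1/17942) + 53402) = 1/(-22631/8971 + 53402) = 1/(479046711/8971) = 8971/479046711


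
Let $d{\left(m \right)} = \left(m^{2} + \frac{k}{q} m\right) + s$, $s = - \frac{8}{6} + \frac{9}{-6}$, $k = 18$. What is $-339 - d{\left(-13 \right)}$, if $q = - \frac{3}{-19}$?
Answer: $\frac{5861}{6} \approx 976.83$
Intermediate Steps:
$q = \frac{3}{19}$ ($q = \left(-3\right) \left(- \frac{1}{19}\right) = \frac{3}{19} \approx 0.15789$)
$s = - \frac{17}{6}$ ($s = \left(-8\right) \frac{1}{6} + 9 \left(- \frac{1}{6}\right) = - \frac{4}{3} - \frac{3}{2} = - \frac{17}{6} \approx -2.8333$)
$d{\left(m \right)} = - \frac{17}{6} + m^{2} + 114 m$ ($d{\left(m \right)} = \left(m^{2} + \frac{18}{\frac{3}{19}} m\right) - \frac{17}{6} = \left(m^{2} + 18 \cdot \frac{19}{3} m\right) - \frac{17}{6} = \left(m^{2} + 114 m\right) - \frac{17}{6} = - \frac{17}{6} + m^{2} + 114 m$)
$-339 - d{\left(-13 \right)} = -339 - \left(- \frac{17}{6} + \left(-13\right)^{2} + 114 \left(-13\right)\right) = -339 - \left(- \frac{17}{6} + 169 - 1482\right) = -339 - - \frac{7895}{6} = -339 + \frac{7895}{6} = \frac{5861}{6}$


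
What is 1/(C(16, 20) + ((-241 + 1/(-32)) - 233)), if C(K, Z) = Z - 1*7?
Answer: -32/14753 ≈ -0.0021691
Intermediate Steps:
C(K, Z) = -7 + Z (C(K, Z) = Z - 7 = -7 + Z)
1/(C(16, 20) + ((-241 + 1/(-32)) - 233)) = 1/((-7 + 20) + ((-241 + 1/(-32)) - 233)) = 1/(13 + ((-241 - 1/32) - 233)) = 1/(13 + (-7713/32 - 233)) = 1/(13 - 15169/32) = 1/(-14753/32) = -32/14753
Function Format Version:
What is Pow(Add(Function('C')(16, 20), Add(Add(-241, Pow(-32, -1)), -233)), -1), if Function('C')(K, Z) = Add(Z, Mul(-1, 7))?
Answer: Rational(-32, 14753) ≈ -0.0021691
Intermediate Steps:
Function('C')(K, Z) = Add(-7, Z) (Function('C')(K, Z) = Add(Z, -7) = Add(-7, Z))
Pow(Add(Function('C')(16, 20), Add(Add(-241, Pow(-32, -1)), -233)), -1) = Pow(Add(Add(-7, 20), Add(Add(-241, Pow(-32, -1)), -233)), -1) = Pow(Add(13, Add(Add(-241, Rational(-1, 32)), -233)), -1) = Pow(Add(13, Add(Rational(-7713, 32), -233)), -1) = Pow(Add(13, Rational(-15169, 32)), -1) = Pow(Rational(-14753, 32), -1) = Rational(-32, 14753)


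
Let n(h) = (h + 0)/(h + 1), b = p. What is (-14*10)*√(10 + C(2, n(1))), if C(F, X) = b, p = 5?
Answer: -140*√15 ≈ -542.22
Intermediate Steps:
b = 5
n(h) = h/(1 + h)
C(F, X) = 5
(-14*10)*√(10 + C(2, n(1))) = (-14*10)*√(10 + 5) = -140*√15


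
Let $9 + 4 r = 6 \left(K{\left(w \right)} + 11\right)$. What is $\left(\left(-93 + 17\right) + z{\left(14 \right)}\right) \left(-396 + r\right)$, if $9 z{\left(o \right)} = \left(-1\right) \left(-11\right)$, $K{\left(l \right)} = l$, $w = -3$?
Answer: $\frac{346595}{12} \approx 28883.0$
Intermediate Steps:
$z{\left(o \right)} = \frac{11}{9}$ ($z{\left(o \right)} = \frac{\left(-1\right) \left(-11\right)}{9} = \frac{1}{9} \cdot 11 = \frac{11}{9}$)
$r = \frac{39}{4}$ ($r = - \frac{9}{4} + \frac{6 \left(-3 + 11\right)}{4} = - \frac{9}{4} + \frac{6 \cdot 8}{4} = - \frac{9}{4} + \frac{1}{4} \cdot 48 = - \frac{9}{4} + 12 = \frac{39}{4} \approx 9.75$)
$\left(\left(-93 + 17\right) + z{\left(14 \right)}\right) \left(-396 + r\right) = \left(\left(-93 + 17\right) + \frac{11}{9}\right) \left(-396 + \frac{39}{4}\right) = \left(-76 + \frac{11}{9}\right) \left(- \frac{1545}{4}\right) = \left(- \frac{673}{9}\right) \left(- \frac{1545}{4}\right) = \frac{346595}{12}$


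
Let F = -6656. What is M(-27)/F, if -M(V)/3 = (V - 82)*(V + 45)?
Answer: -2943/3328 ≈ -0.88431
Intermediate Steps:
M(V) = -3*(-82 + V)*(45 + V) (M(V) = -3*(V - 82)*(V + 45) = -3*(-82 + V)*(45 + V))
M(-27)/F = (11070 - 3*(-27)² + 111*(-27))/(-6656) = (11070 - 3*729 - 2997)*(-1/6656) = (11070 - 2187 - 2997)*(-1/6656) = 5886*(-1/6656) = -2943/3328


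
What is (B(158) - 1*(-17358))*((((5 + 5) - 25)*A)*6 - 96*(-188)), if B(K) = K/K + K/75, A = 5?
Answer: 7638018878/25 ≈ 3.0552e+8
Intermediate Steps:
B(K) = 1 + K/75 (B(K) = 1 + K*(1/75) = 1 + K/75)
(B(158) - 1*(-17358))*((((5 + 5) - 25)*A)*6 - 96*(-188)) = ((1 + (1/75)*158) - 1*(-17358))*((((5 + 5) - 25)*5)*6 - 96*(-188)) = ((1 + 158/75) + 17358)*(((10 - 25)*5)*6 + 18048) = (233/75 + 17358)*(-15*5*6 + 18048) = 1302083*(-75*6 + 18048)/75 = 1302083*(-450 + 18048)/75 = (1302083/75)*17598 = 7638018878/25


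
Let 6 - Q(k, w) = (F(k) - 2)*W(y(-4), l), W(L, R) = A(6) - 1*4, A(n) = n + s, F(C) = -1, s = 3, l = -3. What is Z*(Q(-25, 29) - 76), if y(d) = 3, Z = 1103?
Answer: -60665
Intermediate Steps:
A(n) = 3 + n (A(n) = n + 3 = 3 + n)
W(L, R) = 5 (W(L, R) = (3 + 6) - 1*4 = 9 - 4 = 5)
Q(k, w) = 21 (Q(k, w) = 6 - (-1 - 2)*5 = 6 - (-3)*5 = 6 - 1*(-15) = 6 + 15 = 21)
Z*(Q(-25, 29) - 76) = 1103*(21 - 76) = 1103*(-55) = -60665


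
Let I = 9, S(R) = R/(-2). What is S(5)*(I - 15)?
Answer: 15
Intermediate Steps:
S(R) = -R/2 (S(R) = R*(-1/2) = -R/2)
S(5)*(I - 15) = (-1/2*5)*(9 - 15) = -5/2*(-6) = 15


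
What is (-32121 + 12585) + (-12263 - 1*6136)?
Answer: -37935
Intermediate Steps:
(-32121 + 12585) + (-12263 - 1*6136) = -19536 + (-12263 - 6136) = -19536 - 18399 = -37935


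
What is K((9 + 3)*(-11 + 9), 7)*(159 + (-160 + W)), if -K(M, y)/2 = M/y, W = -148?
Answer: -7152/7 ≈ -1021.7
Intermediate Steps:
K(M, y) = -2*M/y
K((9 + 3)*(-11 + 9), 7)*(159 + (-160 + W)) = (-2*(9 + 3)*(-11 + 9)/7)*(159 + (-160 - 148)) = (-2*12*(-2)*⅐)*(159 - 308) = -2*(-24)*⅐*(-149) = (48/7)*(-149) = -7152/7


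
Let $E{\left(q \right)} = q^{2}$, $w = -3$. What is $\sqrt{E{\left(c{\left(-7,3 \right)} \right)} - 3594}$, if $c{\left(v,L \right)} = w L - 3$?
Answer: $5 i \sqrt{138} \approx 58.737 i$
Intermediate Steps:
$c{\left(v,L \right)} = -3 - 3 L$ ($c{\left(v,L \right)} = - 3 L - 3 = -3 - 3 L$)
$\sqrt{E{\left(c{\left(-7,3 \right)} \right)} - 3594} = \sqrt{\left(-3 - 9\right)^{2} - 3594} = \sqrt{\left(-12\right)^{2} - 3594} = \sqrt{144 - 3594} = \sqrt{-3450} = 5 i \sqrt{138}$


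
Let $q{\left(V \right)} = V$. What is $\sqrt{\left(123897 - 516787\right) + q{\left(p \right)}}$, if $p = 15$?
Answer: $5 i \sqrt{15715} \approx 626.8 i$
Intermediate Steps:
$\sqrt{\left(123897 - 516787\right) + q{\left(p \right)}} = \sqrt{\left(123897 - 516787\right) + 15} = \sqrt{-392890 + 15} = \sqrt{-392875} = 5 i \sqrt{15715}$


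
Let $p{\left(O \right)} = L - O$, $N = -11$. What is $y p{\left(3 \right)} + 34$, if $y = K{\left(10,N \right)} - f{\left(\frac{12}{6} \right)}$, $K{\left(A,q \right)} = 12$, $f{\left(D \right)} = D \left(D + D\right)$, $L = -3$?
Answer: $10$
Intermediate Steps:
$f{\left(D \right)} = 2 D^{2}$ ($f{\left(D \right)} = D 2 D = 2 D^{2}$)
$y = 4$ ($y = 12 - 2 \left(\frac{12}{6}\right)^{2} = 12 - 2 \left(12 \cdot \frac{1}{6}\right)^{2} = 12 - 2 \cdot 2^{2} = 12 - 2 \cdot 4 = 12 - 8 = 4$)
$p{\left(O \right)} = -3 - O$
$y p{\left(3 \right)} + 34 = 4 \left(-3 - 3\right) + 34 = 4 \left(-6\right) + 34 = -24 + 34 = 10$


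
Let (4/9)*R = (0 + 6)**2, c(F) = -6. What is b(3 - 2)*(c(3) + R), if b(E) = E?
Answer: 75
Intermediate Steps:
R = 81 (R = 9*(0 + 6)**2/4 = (9/4)*6**2 = (9/4)*36 = 81)
b(3 - 2)*(c(3) + R) = (3 - 2)*(-6 + 81) = 1*75 = 75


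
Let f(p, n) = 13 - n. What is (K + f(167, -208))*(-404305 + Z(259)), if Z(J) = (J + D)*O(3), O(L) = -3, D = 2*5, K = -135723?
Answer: 54893486224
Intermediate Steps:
D = 10
Z(J) = -30 - 3*J (Z(J) = (J + 10)*(-3) = (10 + J)*(-3) = -30 - 3*J)
(K + f(167, -208))*(-404305 + Z(259)) = (-135723 + (13 - 1*(-208)))*(-404305 + (-30 - 3*259)) = (-135723 + (13 + 208))*(-404305 + (-30 - 777)) = (-135723 + 221)*(-404305 - 807) = -135502*(-405112) = 54893486224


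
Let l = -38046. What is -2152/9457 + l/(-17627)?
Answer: 321867718/166698539 ≈ 1.9308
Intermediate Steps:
-2152/9457 + l/(-17627) = -2152/9457 - 38046/(-17627) = -2152*1/9457 - 38046*(-1/17627) = -2152/9457 + 38046/17627 = 321867718/166698539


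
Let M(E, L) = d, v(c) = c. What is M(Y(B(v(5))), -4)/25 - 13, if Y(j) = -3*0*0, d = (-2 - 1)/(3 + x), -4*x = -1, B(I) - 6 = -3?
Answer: -4237/325 ≈ -13.037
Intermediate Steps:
B(I) = 3 (B(I) = 6 - 3 = 3)
x = ¼ (x = -¼*(-1) = ¼ ≈ 0.25000)
d = -12/13 (d = (-2 - 1)/(3 + ¼) = -3/13/4 = -3*4/13 = -12/13 ≈ -0.92308)
Y(j) = 0 (Y(j) = 0*0 = 0)
M(E, L) = -12/13
M(Y(B(v(5))), -4)/25 - 13 = -12/13/25 - 13 = -12/13*1/25 - 13 = -12/325 - 13 = -4237/325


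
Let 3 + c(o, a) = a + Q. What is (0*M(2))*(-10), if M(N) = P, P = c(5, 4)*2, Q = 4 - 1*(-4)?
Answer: 0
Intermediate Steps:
Q = 8 (Q = 4 + 4 = 8)
c(o, a) = 5 + a (c(o, a) = -3 + (a + 8) = -3 + (8 + a) = 5 + a)
P = 18 (P = (5 + 4)*2 = 9*2 = 18)
M(N) = 18
(0*M(2))*(-10) = (0*18)*(-10) = 0*(-10) = 0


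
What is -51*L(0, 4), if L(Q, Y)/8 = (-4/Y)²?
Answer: -408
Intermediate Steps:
L(Q, Y) = 128/Y² (L(Q, Y) = 8*(-4/Y)² = 8*(16/Y²) = 128/Y²)
-51*L(0, 4) = -6528/4² = -6528/16 = -51*8 = -408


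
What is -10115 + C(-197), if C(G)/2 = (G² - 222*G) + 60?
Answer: 155091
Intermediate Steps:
C(G) = 120 - 444*G + 2*G² (C(G) = 2*((G² - 222*G) + 60) = 2*(60 + G² - 222*G) = 120 - 444*G + 2*G²)
-10115 + C(-197) = -10115 + (120 - 444*(-197) + 2*(-197)²) = -10115 + (120 + 87468 + 2*38809) = -10115 + (120 + 87468 + 77618) = -10115 + 165206 = 155091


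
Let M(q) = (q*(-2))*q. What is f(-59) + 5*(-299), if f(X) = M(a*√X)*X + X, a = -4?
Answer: -112946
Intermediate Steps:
M(q) = -2*q² (M(q) = (-2*q)*q = -2*q²)
f(X) = X - 32*X² (f(X) = (-2*16*X)*X + X = (-32*X)*X + X = -32*X² + X = X - 32*X²)
f(-59) + 5*(-299) = -59*(1 - 32*(-59)) + 5*(-299) = -59*(1 + 1888) - 1495 = -59*1889 - 1495 = -111451 - 1495 = -112946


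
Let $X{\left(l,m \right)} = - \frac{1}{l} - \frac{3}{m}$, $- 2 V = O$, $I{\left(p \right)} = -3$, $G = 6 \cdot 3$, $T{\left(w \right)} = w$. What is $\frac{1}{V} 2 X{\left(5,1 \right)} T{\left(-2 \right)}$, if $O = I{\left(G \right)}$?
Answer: $\frac{128}{15} \approx 8.5333$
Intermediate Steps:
$G = 18$
$O = -3$
$V = \frac{3}{2}$ ($V = \left(- \frac{1}{2}\right) \left(-3\right) = \frac{3}{2} \approx 1.5$)
$\frac{1}{V} 2 X{\left(5,1 \right)} T{\left(-2 \right)} = \frac{1}{\frac{3}{2}} \cdot 2 \left(- \frac{1}{5} - \frac{3}{1}\right) \left(-2\right) = \frac{2}{3} \cdot 2 \left(\left(-1\right) \frac{1}{5} - 3\right) \left(-2\right) = \frac{4 \left(- \frac{1}{5} - 3\right)}{3} \left(-2\right) = \frac{4}{3} \left(- \frac{16}{5}\right) \left(-2\right) = \left(- \frac{64}{15}\right) \left(-2\right) = \frac{128}{15}$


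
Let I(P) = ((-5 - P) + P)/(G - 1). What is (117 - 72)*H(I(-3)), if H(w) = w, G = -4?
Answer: 45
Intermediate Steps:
I(P) = 1 (I(P) = ((-5 - P) + P)/(-4 - 1) = -5/(-5) = -5*(-⅕) = 1)
(117 - 72)*H(I(-3)) = (117 - 72)*1 = 45*1 = 45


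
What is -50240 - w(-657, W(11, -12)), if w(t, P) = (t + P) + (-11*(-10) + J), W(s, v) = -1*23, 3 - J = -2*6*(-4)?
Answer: -49625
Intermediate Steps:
J = -45 (J = 3 - (-2*6)*(-4) = 3 - (-12)*(-4) = 3 - 1*48 = 3 - 48 = -45)
W(s, v) = -23
w(t, P) = 65 + P + t (w(t, P) = (t + P) + (-11*(-10) - 45) = (P + t) + (110 - 45) = (P + t) + 65 = 65 + P + t)
-50240 - w(-657, W(11, -12)) = -50240 - (65 - 23 - 657) = -50240 - 1*(-615) = -50240 + 615 = -49625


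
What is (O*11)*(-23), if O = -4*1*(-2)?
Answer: -2024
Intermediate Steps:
O = 8 (O = -4*(-2) = 8)
(O*11)*(-23) = (8*11)*(-23) = 88*(-23) = -2024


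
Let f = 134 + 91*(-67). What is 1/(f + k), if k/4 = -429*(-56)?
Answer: 1/90133 ≈ 1.1095e-5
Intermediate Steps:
k = 96096 (k = 4*(-429*(-56)) = 4*24024 = 96096)
f = -5963 (f = 134 - 6097 = -5963)
1/(f + k) = 1/(-5963 + 96096) = 1/90133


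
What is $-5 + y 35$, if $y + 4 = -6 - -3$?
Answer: $-250$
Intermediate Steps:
$y = -7$ ($y = -4 - 3 = -7$)
$-5 + y 35 = -5 - 245 = -250$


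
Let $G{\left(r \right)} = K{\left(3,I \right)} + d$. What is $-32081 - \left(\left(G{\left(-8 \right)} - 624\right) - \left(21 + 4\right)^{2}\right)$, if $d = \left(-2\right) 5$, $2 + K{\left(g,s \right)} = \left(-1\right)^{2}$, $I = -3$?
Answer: $-30821$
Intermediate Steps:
$K{\left(g,s \right)} = -1$ ($K{\left(g,s \right)} = -2 + \left(-1\right)^{2} = -2 + 1 = -1$)
$d = -10$
$G{\left(r \right)} = -11$ ($G{\left(r \right)} = -1 - 10 = -11$)
$-32081 - \left(\left(G{\left(-8 \right)} - 624\right) - \left(21 + 4\right)^{2}\right) = -32081 - \left(\left(-11 - 624\right) - \left(21 + 4\right)^{2}\right) = -32081 - \left(\left(-11 - 624\right) - 25^{2}\right) = -32081 - \left(-635 - 625\right) = -32081 - -1260 = -32081 + 1260 = -30821$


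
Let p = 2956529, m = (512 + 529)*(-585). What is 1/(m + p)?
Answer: 1/2347544 ≈ 4.2598e-7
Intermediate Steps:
m = -608985 (m = 1041*(-585) = -608985)
1/(m + p) = 1/(-608985 + 2956529) = 1/2347544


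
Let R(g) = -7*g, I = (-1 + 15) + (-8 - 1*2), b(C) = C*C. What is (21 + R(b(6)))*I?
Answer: -924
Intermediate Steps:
b(C) = C**2
I = 4 (I = 14 + (-8 - 2) = 14 - 10 = 4)
(21 + R(b(6)))*I = (21 - 7*6**2)*4 = (21 - 7*36)*4 = (21 - 252)*4 = -231*4 = -924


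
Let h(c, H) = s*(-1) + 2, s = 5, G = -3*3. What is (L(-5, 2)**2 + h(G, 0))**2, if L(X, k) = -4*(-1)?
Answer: 169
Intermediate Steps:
G = -9
L(X, k) = 4
h(c, H) = -3 (h(c, H) = 5*(-1) + 2 = -5 + 2 = -3)
(L(-5, 2)**2 + h(G, 0))**2 = (4**2 - 3)**2 = (16 - 3)**2 = 13**2 = 169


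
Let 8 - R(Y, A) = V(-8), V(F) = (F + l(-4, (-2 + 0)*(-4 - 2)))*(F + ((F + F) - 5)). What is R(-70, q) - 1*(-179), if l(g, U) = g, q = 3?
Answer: -161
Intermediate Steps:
V(F) = (-5 + 3*F)*(-4 + F) (V(F) = (F - 4)*(F + ((F + F) - 5)) = (-4 + F)*(F + (2*F - 5)) = (-4 + F)*(F + (-5 + 2*F)) = (-4 + F)*(-5 + 3*F) = (-5 + 3*F)*(-4 + F))
R(Y, A) = -340 (R(Y, A) = 8 - (20 - 17*(-8) + 3*(-8)²) = 8 - (20 + 136 + 3*64) = 8 - (20 + 136 + 192) = 8 - 1*348 = 8 - 348 = -340)
R(-70, q) - 1*(-179) = -340 - 1*(-179) = -340 + 179 = -161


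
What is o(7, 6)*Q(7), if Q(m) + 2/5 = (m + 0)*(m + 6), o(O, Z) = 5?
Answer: 453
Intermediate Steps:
Q(m) = -⅖ + m*(6 + m) (Q(m) = -⅖ + (m + 0)*(m + 6) = -⅖ + m*(6 + m))
o(7, 6)*Q(7) = 5*(-⅖ + 7² + 6*7) = 5*(-⅖ + 49 + 42) = 5*(453/5) = 453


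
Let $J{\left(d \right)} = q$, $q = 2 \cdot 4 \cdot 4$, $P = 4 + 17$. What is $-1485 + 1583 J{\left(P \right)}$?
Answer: $49171$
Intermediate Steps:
$P = 21$
$q = 32$ ($q = 8 \cdot 4 = 32$)
$J{\left(d \right)} = 32$
$-1485 + 1583 J{\left(P \right)} = -1485 + 1583 \cdot 32 = -1485 + 50656 = 49171$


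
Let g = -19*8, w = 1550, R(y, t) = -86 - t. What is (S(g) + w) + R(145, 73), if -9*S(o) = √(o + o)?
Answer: 1391 - 4*I*√19/9 ≈ 1391.0 - 1.9373*I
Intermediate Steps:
g = -152
S(o) = -√2*√o/9 (S(o) = -√(o + o)/9 = -√2*√o/9)
(S(g) + w) + R(145, 73) = (-√2*√(-152)/9 + 1550) + (-86 - 1*73) = (-√2*2*I*√38/9 + 1550) + (-86 - 73) = (-4*I*√19/9 + 1550) - 159 = (1550 - 4*I*√19/9) - 159 = 1391 - 4*I*√19/9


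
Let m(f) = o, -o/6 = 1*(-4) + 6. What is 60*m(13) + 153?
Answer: -567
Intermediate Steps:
o = -12 (o = -6*(1*(-4) + 6) = -6*(-4 + 6) = -6*2 = -12)
m(f) = -12
60*m(13) + 153 = 60*(-12) + 153 = -720 + 153 = -567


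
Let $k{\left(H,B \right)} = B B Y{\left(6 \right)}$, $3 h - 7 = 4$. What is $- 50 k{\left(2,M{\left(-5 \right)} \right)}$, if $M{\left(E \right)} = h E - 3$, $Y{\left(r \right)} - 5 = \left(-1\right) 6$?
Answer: $\frac{204800}{9} \approx 22756.0$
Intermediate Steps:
$Y{\left(r \right)} = -1$ ($Y{\left(r \right)} = 5 - 6 = -1$)
$h = \frac{11}{3}$ ($h = \frac{7}{3} + \frac{1}{3} \cdot 4 = \frac{7}{3} + \frac{4}{3} = \frac{11}{3} \approx 3.6667$)
$M{\left(E \right)} = -3 + \frac{11 E}{3}$ ($M{\left(E \right)} = \frac{11 E}{3} - 3 = -3 + \frac{11 E}{3}$)
$k{\left(H,B \right)} = - B^{2}$ ($k{\left(H,B \right)} = B B \left(-1\right) = B^{2} \left(-1\right) = - B^{2}$)
$- 50 k{\left(2,M{\left(-5 \right)} \right)} = - 50 \left(- \left(-3 + \frac{11}{3} \left(-5\right)\right)^{2}\right) = - 50 \left(- \left(-3 - \frac{55}{3}\right)^{2}\right) = - 50 \left(- \left(- \frac{64}{3}\right)^{2}\right) = - 50 \left(\left(-1\right) \frac{4096}{9}\right) = \left(-50\right) \left(- \frac{4096}{9}\right) = \frac{204800}{9}$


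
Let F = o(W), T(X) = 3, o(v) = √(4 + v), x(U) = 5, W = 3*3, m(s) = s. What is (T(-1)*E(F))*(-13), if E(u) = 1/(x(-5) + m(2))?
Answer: -39/7 ≈ -5.5714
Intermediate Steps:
W = 9
F = √13 (F = √(4 + 9) = √13 ≈ 3.6056)
E(u) = ⅐ (E(u) = 1/(5 + 2) = 1/7 = ⅐)
(T(-1)*E(F))*(-13) = (3*(⅐))*(-13) = (3/7)*(-13) = -39/7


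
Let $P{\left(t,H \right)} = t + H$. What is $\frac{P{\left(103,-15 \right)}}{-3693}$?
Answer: $- \frac{88}{3693} \approx -0.023829$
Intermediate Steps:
$P{\left(t,H \right)} = H + t$
$\frac{P{\left(103,-15 \right)}}{-3693} = \frac{-15 + 103}{-3693} = 88 \left(- \frac{1}{3693}\right) = - \frac{88}{3693}$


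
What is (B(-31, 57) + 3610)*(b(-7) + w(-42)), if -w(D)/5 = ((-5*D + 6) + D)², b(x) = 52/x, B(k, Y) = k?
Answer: -3792709248/7 ≈ -5.4182e+8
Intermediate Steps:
w(D) = -5*(6 - 4*D)² (w(D) = -5*((-5*D + 6) + D)² = -5*((6 - 5*D) + D)² = -5*(6 - 4*D)²)
(B(-31, 57) + 3610)*(b(-7) + w(-42)) = (-31 + 3610)*(52/(-7) - 20*(-3 + 2*(-42))²) = 3579*(52*(-⅐) - 20*(-3 - 84)²) = 3579*(-52/7 - 20*(-87)²) = 3579*(-52/7 - 20*7569) = 3579*(-52/7 - 151380) = 3579*(-1059712/7) = -3792709248/7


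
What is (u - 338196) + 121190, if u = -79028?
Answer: -296034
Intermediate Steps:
(u - 338196) + 121190 = (-79028 - 338196) + 121190 = -417224 + 121190 = -296034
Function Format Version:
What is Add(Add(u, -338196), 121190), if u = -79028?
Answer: -296034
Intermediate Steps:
Add(Add(u, -338196), 121190) = Add(Add(-79028, -338196), 121190) = Add(-417224, 121190) = -296034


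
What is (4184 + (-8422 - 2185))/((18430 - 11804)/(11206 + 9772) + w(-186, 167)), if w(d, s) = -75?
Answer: 67370847/783362 ≈ 86.002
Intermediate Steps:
(4184 + (-8422 - 2185))/((18430 - 11804)/(11206 + 9772) + w(-186, 167)) = (4184 + (-8422 - 2185))/((18430 - 11804)/(11206 + 9772) - 75) = (4184 - 10607)/(6626/20978 - 75) = -6423/(6626*(1/20978) - 75) = -6423/(3313/10489 - 75) = -6423/(-783362/10489) = -6423*(-10489/783362) = 67370847/783362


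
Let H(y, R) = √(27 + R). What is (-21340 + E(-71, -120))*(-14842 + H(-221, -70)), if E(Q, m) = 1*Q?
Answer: 317782062 - 21411*I*√43 ≈ 3.1778e+8 - 1.404e+5*I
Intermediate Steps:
E(Q, m) = Q
(-21340 + E(-71, -120))*(-14842 + H(-221, -70)) = (-21340 - 71)*(-14842 + √(27 - 70)) = -21411*(-14842 + √(-43)) = -21411*(-14842 + I*√43) = 317782062 - 21411*I*√43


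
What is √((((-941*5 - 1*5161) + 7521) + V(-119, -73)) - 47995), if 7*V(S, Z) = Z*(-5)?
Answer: I*√2464105/7 ≈ 224.25*I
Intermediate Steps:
V(S, Z) = -5*Z/7 (V(S, Z) = (Z*(-5))/7 = (-5*Z)/7 = -5*Z/7)
√((((-941*5 - 1*5161) + 7521) + V(-119, -73)) - 47995) = √((((-941*5 - 1*5161) + 7521) - 5/7*(-73)) - 47995) = √((((-4705 - 5161) + 7521) + 365/7) - 47995) = √(((-9866 + 7521) + 365/7) - 47995) = √((-2345 + 365/7) - 47995) = √(-16050/7 - 47995) = √(-352015/7) = I*√2464105/7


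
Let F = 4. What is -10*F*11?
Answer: -440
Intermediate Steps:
-10*F*11 = -10*4*11 = -40*11 = -440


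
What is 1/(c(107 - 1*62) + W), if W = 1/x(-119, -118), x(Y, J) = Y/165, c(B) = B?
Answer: 119/5190 ≈ 0.022929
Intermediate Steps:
x(Y, J) = Y/165 (x(Y, J) = Y*(1/165) = Y/165)
W = -165/119 (W = 1/((1/165)*(-119)) = 1/(-119/165) = -165/119 ≈ -1.3866)
1/(c(107 - 1*62) + W) = 1/((107 - 1*62) - 165/119) = 1/((107 - 62) - 165/119) = 1/(45 - 165/119) = 1/(5190/119) = 119/5190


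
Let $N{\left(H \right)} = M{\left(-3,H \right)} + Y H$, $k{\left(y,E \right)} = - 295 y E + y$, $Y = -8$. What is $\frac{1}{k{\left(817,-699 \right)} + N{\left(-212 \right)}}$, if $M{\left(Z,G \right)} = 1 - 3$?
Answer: $\frac{1}{168471996} \approx 5.9357 \cdot 10^{-9}$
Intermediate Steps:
$M{\left(Z,G \right)} = -2$ ($M{\left(Z,G \right)} = 1 - 3 = -2$)
$k{\left(y,E \right)} = y - 295 E y$ ($k{\left(y,E \right)} = - 295 E y + y = y - 295 E y$)
$N{\left(H \right)} = -2 - 8 H$
$\frac{1}{k{\left(817,-699 \right)} + N{\left(-212 \right)}} = \frac{1}{817 \left(1 - -206205\right) - -1694} = \frac{1}{817 \left(1 + 206205\right) + \left(-2 + 1696\right)} = \frac{1}{817 \cdot 206206 + 1694} = \frac{1}{168470302 + 1694} = \frac{1}{168471996}$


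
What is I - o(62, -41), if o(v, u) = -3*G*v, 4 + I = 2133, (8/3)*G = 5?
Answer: 9911/4 ≈ 2477.8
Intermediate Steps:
G = 15/8 (G = (3/8)*5 = 15/8 ≈ 1.8750)
I = 2129 (I = -4 + 2133 = 2129)
o(v, u) = -45*v/8
I - o(62, -41) = 2129 - (-45)*62/8 = 2129 - 1*(-1395/4) = 2129 + 1395/4 = 9911/4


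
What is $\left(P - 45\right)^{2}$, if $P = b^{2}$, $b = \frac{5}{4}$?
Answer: $\frac{483025}{256} \approx 1886.8$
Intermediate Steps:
$b = \frac{5}{4}$ ($b = 5 \cdot \frac{1}{4} = \frac{5}{4} \approx 1.25$)
$P = \frac{25}{16}$ ($P = \left(\frac{5}{4}\right)^{2} = \frac{25}{16} \approx 1.5625$)
$\left(P - 45\right)^{2} = \left(\frac{25}{16} - 45\right)^{2} = \left(- \frac{695}{16}\right)^{2} = \frac{483025}{256}$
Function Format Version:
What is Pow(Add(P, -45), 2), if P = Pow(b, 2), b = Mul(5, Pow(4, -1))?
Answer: Rational(483025, 256) ≈ 1886.8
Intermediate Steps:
b = Rational(5, 4) (b = Mul(5, Rational(1, 4)) = Rational(5, 4) ≈ 1.2500)
P = Rational(25, 16) (P = Pow(Rational(5, 4), 2) = Rational(25, 16) ≈ 1.5625)
Pow(Add(P, -45), 2) = Pow(Add(Rational(25, 16), -45), 2) = Pow(Rational(-695, 16), 2) = Rational(483025, 256)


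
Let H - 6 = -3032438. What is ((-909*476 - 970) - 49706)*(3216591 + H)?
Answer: -89015094240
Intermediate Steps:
H = -3032432 (H = 6 - 3032438 = -3032432)
((-909*476 - 970) - 49706)*(3216591 + H) = ((-909*476 - 970) - 49706)*(3216591 - 3032432) = ((-432684 - 970) - 49706)*184159 = (-433654 - 49706)*184159 = -483360*184159 = -89015094240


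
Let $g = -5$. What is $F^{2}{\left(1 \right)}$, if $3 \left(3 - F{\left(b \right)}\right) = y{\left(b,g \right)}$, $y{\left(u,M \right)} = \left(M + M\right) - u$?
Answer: $\frac{400}{9} \approx 44.444$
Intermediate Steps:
$y{\left(u,M \right)} = - u + 2 M$ ($y{\left(u,M \right)} = 2 M - u = - u + 2 M$)
$F{\left(b \right)} = \frac{19}{3} + \frac{b}{3}$ ($F{\left(b \right)} = 3 - \frac{- b + 2 \left(-5\right)}{3} = 3 - \frac{- b - 10}{3} = 3 - \frac{-10 - b}{3} = 3 + \left(\frac{10}{3} + \frac{b}{3}\right) = \frac{19}{3} + \frac{b}{3}$)
$F^{2}{\left(1 \right)} = \left(\frac{19}{3} + \frac{1}{3} \cdot 1\right)^{2} = \left(\frac{19}{3} + \frac{1}{3}\right)^{2} = \left(\frac{20}{3}\right)^{2} = \frac{400}{9}$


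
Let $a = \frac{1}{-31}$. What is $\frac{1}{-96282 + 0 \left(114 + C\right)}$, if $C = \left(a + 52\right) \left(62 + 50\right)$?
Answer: $- \frac{1}{96282} \approx -1.0386 \cdot 10^{-5}$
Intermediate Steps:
$a = - \frac{1}{31} \approx -0.032258$
$C = \frac{180432}{31}$ ($C = \left(- \frac{1}{31} + 52\right) \left(62 + 50\right) = \frac{1611}{31} \cdot 112 = \frac{180432}{31} \approx 5820.4$)
$\frac{1}{-96282 + 0 \left(114 + C\right)} = \frac{1}{-96282 + 0 \left(114 + \frac{180432}{31}\right)} = \frac{1}{-96282 + 0 \cdot \frac{183966}{31}} = \frac{1}{-96282 + 0} = \frac{1}{-96282} = - \frac{1}{96282}$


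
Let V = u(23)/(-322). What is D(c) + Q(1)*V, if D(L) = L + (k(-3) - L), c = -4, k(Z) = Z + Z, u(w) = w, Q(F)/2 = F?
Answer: -43/7 ≈ -6.1429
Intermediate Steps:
Q(F) = 2*F
k(Z) = 2*Z
V = -1/14 (V = 23/(-322) = 23*(-1/322) = -1/14 ≈ -0.071429)
D(L) = -6 (D(L) = L + (2*(-3) - L) = L + (-6 - L) = -6)
D(c) + Q(1)*V = -6 + (2*1)*(-1/14) = -6 + 2*(-1/14) = -6 - ⅐ = -43/7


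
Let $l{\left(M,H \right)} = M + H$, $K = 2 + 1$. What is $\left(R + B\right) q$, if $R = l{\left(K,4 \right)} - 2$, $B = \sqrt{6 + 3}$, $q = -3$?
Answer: $-24$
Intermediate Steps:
$K = 3$
$l{\left(M,H \right)} = H + M$
$B = 3$ ($B = \sqrt{9} = 3$)
$R = 5$ ($R = \left(4 + 3\right) - 2 = 7 - 2 = 5$)
$\left(R + B\right) q = \left(5 + 3\right) \left(-3\right) = 8 \left(-3\right) = -24$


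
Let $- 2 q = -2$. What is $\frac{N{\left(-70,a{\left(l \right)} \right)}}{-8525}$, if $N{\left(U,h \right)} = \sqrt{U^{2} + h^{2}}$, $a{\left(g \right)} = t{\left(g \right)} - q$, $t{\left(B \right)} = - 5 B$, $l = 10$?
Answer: $- \frac{\sqrt{7501}}{8525} \approx -0.010159$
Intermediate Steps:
$q = 1$ ($q = \left(- \frac{1}{2}\right) \left(-2\right) = 1$)
$a{\left(g \right)} = -1 - 5 g$ ($a{\left(g \right)} = - 5 g - 1 = -1 - 5 g$)
$\frac{N{\left(-70,a{\left(l \right)} \right)}}{-8525} = \frac{\sqrt{\left(-70\right)^{2} + \left(-1 - 50\right)^{2}}}{-8525} = \sqrt{4900 + \left(-1 - 50\right)^{2}} \left(- \frac{1}{8525}\right) = \sqrt{4900 + \left(-51\right)^{2}} \left(- \frac{1}{8525}\right) = \sqrt{4900 + 2601} \left(- \frac{1}{8525}\right) = \sqrt{7501} \left(- \frac{1}{8525}\right) = - \frac{\sqrt{7501}}{8525}$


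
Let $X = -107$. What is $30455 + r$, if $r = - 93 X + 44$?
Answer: $40450$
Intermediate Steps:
$r = 9995$ ($r = \left(-93\right) \left(-107\right) + 44 = 9951 + 44 = 9995$)
$30455 + r = 30455 + 9995 = 40450$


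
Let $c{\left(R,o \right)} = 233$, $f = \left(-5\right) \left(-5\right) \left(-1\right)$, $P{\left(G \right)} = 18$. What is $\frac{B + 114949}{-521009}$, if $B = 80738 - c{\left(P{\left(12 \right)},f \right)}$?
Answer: $- \frac{195454}{521009} \approx -0.37514$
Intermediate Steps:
$f = -25$ ($f = 25 \left(-1\right) = -25$)
$B = 80505$ ($B = 80738 - 233 = 80505$)
$\frac{B + 114949}{-521009} = \frac{80505 + 114949}{-521009} = 195454 \left(- \frac{1}{521009}\right) = - \frac{195454}{521009}$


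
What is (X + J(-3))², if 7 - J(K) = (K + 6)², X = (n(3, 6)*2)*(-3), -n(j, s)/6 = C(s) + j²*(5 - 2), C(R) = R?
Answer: 1406596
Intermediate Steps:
n(j, s) = -18*j² - 6*s (n(j, s) = -6*(s + j²*(5 - 2)) = -6*(s + j²*3) = -6*(s + 3*j²) = -18*j² - 6*s)
X = 1188 (X = ((-18*3² - 6*6)*2)*(-3) = ((-18*9 - 36)*2)*(-3) = ((-162 - 36)*2)*(-3) = -198*2*(-3) = -396*(-3) = 1188)
J(K) = 7 - (6 + K)² (J(K) = 7 - (K + 6)² = 7 - (6 + K)²)
(X + J(-3))² = (1188 + (7 - (6 - 3)²))² = (1188 + (7 - 1*3²))² = (1188 + (7 - 1*9))² = (1188 + (7 - 9))² = (1188 - 2)² = 1186² = 1406596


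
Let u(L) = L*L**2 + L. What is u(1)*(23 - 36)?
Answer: -26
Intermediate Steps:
u(L) = L + L**3 (u(L) = L**3 + L = L + L**3)
u(1)*(23 - 36) = (1 + 1**3)*(23 - 36) = (1 + 1)*(-13) = 2*(-13) = -26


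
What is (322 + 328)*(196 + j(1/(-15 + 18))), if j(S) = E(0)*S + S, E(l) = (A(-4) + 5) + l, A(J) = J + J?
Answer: 380900/3 ≈ 1.2697e+5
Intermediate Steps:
A(J) = 2*J
E(l) = -3 + l (E(l) = (2*(-4) + 5) + l = (-8 + 5) + l = -3 + l)
j(S) = -2*S (j(S) = (-3 + 0)*S + S = -3*S + S = -2*S)
(322 + 328)*(196 + j(1/(-15 + 18))) = (322 + 328)*(196 - 2/(-15 + 18)) = 650*(196 - 2/3) = 650*(196 - 2*⅓) = 650*(196 - ⅔) = 650*(586/3) = 380900/3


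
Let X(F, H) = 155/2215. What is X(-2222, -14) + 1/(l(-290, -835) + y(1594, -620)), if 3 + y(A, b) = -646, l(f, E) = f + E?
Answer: 54551/785882 ≈ 0.069414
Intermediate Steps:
X(F, H) = 31/443 (X(F, H) = 155*(1/2215) = 31/443)
l(f, E) = E + f
y(A, b) = -649 (y(A, b) = -3 - 646 = -649)
X(-2222, -14) + 1/(l(-290, -835) + y(1594, -620)) = 31/443 + 1/((-835 - 290) - 649) = 31/443 + 1/(-1125 - 649) = 31/443 + 1/(-1774) = 31/443 - 1/1774 = 54551/785882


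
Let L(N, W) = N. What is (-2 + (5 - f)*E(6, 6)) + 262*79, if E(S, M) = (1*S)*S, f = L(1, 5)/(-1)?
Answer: 20912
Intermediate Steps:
f = -1 (f = 1/(-1) = 1*(-1) = -1)
E(S, M) = S² (E(S, M) = S*S = S²)
(-2 + (5 - f)*E(6, 6)) + 262*79 = (-2 + (5 - 1*(-1))*6²) + 262*79 = (-2 + (5 + 1)*36) + 20698 = (-2 + 6*36) + 20698 = (-2 + 216) + 20698 = 214 + 20698 = 20912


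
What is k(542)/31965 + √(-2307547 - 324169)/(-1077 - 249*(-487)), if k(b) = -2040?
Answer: -136/2131 + I*√657929/60093 ≈ -0.06382 + 0.013498*I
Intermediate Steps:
k(542)/31965 + √(-2307547 - 324169)/(-1077 - 249*(-487)) = -2040/31965 + √(-2307547 - 324169)/(-1077 - 249*(-487)) = -2040*1/31965 + √(-2631716)/(-1077 + 121263) = -136/2131 + (2*I*√657929)/120186 = -136/2131 + (2*I*√657929)*(1/120186) = -136/2131 + I*√657929/60093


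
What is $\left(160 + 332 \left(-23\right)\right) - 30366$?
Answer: $-37842$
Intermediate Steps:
$\left(160 + 332 \left(-23\right)\right) - 30366 = \left(160 - 7636\right) - 30366 = -7476 - 30366 = -37842$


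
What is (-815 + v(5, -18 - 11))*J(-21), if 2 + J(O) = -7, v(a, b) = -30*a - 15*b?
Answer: 4770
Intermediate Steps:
J(O) = -9 (J(O) = -2 - 7 = -9)
(-815 + v(5, -18 - 11))*J(-21) = (-815 + (-30*5 - 15*(-18 - 11)))*(-9) = (-815 + (-150 - 15*(-29)))*(-9) = (-815 + (-150 + 435))*(-9) = (-815 + 285)*(-9) = -530*(-9) = 4770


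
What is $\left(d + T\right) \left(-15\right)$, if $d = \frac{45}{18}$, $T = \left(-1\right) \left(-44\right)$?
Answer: $- \frac{1395}{2} \approx -697.5$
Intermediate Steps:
$T = 44$
$d = \frac{5}{2}$ ($d = 45 \cdot \frac{1}{18} = \frac{5}{2} \approx 2.5$)
$\left(d + T\right) \left(-15\right) = \left(\frac{5}{2} + 44\right) \left(-15\right) = \frac{93}{2} \left(-15\right) = - \frac{1395}{2}$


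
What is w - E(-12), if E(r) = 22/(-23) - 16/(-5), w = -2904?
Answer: -334218/115 ≈ -2906.2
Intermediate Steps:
E(r) = 258/115 (E(r) = 22*(-1/23) - 16*(-1/5) = -22/23 + 16/5 = 258/115)
w - E(-12) = -2904 - 1*258/115 = -2904 - 258/115 = -334218/115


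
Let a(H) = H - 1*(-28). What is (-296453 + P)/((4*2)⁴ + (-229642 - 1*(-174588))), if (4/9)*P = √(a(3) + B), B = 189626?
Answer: 296453/50958 - 3*√21073/22648 ≈ 5.7984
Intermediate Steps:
a(H) = 28 + H (a(H) = H + 28 = 28 + H)
P = 27*√21073/4 (P = 9*√((28 + 3) + 189626)/4 = 9*√(31 + 189626)/4 = 9*√189657/4 = 9*(3*√21073)/4 = 27*√21073/4 ≈ 979.87)
(-296453 + P)/((4*2)⁴ + (-229642 - 1*(-174588))) = (-296453 + 27*√21073/4)/((4*2)⁴ + (-229642 - 1*(-174588))) = (-296453 + 27*√21073/4)/(8⁴ + (-229642 + 174588)) = (-296453 + 27*√21073/4)/(4096 - 55054) = (-296453 + 27*√21073/4)/(-50958) = (-296453 + 27*√21073/4)*(-1/50958) = 296453/50958 - 3*√21073/22648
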